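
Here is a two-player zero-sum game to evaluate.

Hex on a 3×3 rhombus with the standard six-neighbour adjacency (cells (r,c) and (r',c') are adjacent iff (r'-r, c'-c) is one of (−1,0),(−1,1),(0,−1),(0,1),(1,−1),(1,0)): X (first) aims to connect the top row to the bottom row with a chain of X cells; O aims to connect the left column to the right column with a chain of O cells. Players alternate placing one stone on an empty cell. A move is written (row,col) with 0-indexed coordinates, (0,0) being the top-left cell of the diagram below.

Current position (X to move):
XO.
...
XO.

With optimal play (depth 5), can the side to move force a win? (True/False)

X winning at [XO./.../XO.]: True

p1 X@[XO./.../XO.]: (0,2)[XOX/.../XO.]+1* (1,0)[XO./X../XO.]+1 (1,1)[XO./.X./XO.]+1 (1,2)[XO./..X/XO.]+1 (2,2)[XO./.../XOX]+1
p2 O@[XOX/.../XO.]: (1,0)[XOX/O../XO.]-1* (1,1)[XOX/.O./XO.]-1 (1,2)[XOX/..O/XO.]-1 (2,2)[XOX/.../XOO]-1
p3 X@[XOX/O../XO.]: (1,1)[XOX/OX./XO.]+1* (1,2)[XOX/O.X/XO.]+1 (2,2)[XOX/O../XOX]+1
p4 O@[XOX/OX./XO.] terminal -1; root [XO./.../XO.] d5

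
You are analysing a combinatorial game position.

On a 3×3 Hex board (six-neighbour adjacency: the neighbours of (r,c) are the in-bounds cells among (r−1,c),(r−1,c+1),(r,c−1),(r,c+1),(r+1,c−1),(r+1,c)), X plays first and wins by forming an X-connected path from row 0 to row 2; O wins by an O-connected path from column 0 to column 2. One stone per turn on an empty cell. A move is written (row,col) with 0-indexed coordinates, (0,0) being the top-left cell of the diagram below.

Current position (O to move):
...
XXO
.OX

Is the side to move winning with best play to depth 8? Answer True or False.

[.../XXO/.OX] O move#1: (0,0):-1/O../XXO/.OX, (0,1):-1/.O./XXO/.OX, (0,2):-1/..O/XXO/.OX, (2,0):+1/.../XXO/OOX*
[.../XXO/OOX] end (terminal -1, X#2); searched .../XXO/.OX to 8

O winning at [.../XXO/.OX]: True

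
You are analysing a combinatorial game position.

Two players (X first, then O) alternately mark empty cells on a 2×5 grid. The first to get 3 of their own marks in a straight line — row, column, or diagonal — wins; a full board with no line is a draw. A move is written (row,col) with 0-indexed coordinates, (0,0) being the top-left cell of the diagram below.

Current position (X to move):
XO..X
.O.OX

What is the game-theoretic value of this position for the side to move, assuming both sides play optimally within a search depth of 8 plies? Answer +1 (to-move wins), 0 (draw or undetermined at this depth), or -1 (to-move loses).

value(XO..X/.O.OX, X) = 0

p1 X@[XO..X/.O.OX]: (0,2)[XOX.X/.O.OX]-1 (0,3)[XO.XX/.O.OX]-1 (1,0)[XO..X/XO.OX]-1 (1,2)[XO..X/.OXOX]+0*
p2 O@[XO..X/.OXOX]: (0,2)[XOO.X/.OXOX]+0* (0,3)[XO.OX/.OXOX]+0 (1,0)[XO..X/OOXOX]+0
p3 X@[XOO.X/.OXOX]: (0,3)[XOOXX/.OXOX]+0* (1,0)[XOO.X/XOXOX]-1
p4 O@[XOOXX/.OXOX]: (1,0)[XOOXX/OOXOX]+0*
p5 X@[XOOXX/OOXOX] terminal +0; root [XO..X/.O.OX] d8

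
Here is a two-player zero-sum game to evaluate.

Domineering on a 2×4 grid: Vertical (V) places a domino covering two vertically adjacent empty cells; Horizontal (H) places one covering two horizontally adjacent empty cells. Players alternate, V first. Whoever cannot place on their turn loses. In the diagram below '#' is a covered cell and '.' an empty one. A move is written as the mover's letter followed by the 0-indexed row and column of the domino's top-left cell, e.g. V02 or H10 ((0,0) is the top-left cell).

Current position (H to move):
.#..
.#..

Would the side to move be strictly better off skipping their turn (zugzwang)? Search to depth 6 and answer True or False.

[.#../.#..] H move#1: H02:+1/.###/.#..*, H12:+1/.#../.###
[.###/.#..] V move#2: V00:-1/####/##..*
[####/##..] H move#3: H12:+1/####/####*
[####/####] end (terminal -1, V#4); searched .#../.#.. to 6
pass branch (V moves first from the same position):
  | [.#../.#..] V move#1: V00:-1/##../##.., V02:+1/.##./.##.*, V03:+1/.#.#/.#.#
  | [.##./.##.] end (terminal -1, H#2); searched .#../.#.. to 6
H moving scores +1; H passing scores -1

zugzwang(.#../.#.., H) = False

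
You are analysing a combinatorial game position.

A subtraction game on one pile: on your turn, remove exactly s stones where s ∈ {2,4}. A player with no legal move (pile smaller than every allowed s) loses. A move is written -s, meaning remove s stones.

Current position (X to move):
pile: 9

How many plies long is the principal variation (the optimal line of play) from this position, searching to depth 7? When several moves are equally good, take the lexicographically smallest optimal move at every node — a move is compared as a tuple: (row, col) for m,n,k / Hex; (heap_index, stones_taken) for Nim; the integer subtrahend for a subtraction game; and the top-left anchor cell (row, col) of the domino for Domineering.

[9] X move#1: -2:+1/7*, -4:-1/5
[7] O move#2: -2:-1/5*, -4:-1/3
[5] X move#3: -2:-1/3, -4:+1/1*
[1] end (terminal -1, O#4); searched 9 to 7

PV length from [9]: 3 plies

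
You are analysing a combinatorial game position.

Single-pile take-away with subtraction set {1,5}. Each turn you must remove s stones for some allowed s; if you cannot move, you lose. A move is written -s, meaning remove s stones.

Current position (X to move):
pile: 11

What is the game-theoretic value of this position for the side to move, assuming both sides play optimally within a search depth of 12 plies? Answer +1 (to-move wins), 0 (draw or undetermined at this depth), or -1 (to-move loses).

ply 1, X at 11 | -1=+1→10*; -5=+1→6
ply 2, O at 10 | -1=-1→9*; -5=-1→5
ply 3, X at 9 | -1=+1→8*; -5=+1→4
ply 4, O at 8 | -1=-1→7*; -5=-1→3
ply 5, X at 7 | -1=+1→6*; -5=+1→2
ply 6, O at 6 | -1=-1→5*; -5=-1→1
ply 7, X at 5 | -1=+1→4*; -5=+1→0
ply 8, O at 4 | -1=-1→3*
ply 9, X at 3 | -1=+1→2*
ply 10, O at 2 | -1=-1→1*
ply 11, X at 1 | -1=+1→0*
ply 12: 0 is terminal -1 (O); from 11 depth 12

value(11, X) = +1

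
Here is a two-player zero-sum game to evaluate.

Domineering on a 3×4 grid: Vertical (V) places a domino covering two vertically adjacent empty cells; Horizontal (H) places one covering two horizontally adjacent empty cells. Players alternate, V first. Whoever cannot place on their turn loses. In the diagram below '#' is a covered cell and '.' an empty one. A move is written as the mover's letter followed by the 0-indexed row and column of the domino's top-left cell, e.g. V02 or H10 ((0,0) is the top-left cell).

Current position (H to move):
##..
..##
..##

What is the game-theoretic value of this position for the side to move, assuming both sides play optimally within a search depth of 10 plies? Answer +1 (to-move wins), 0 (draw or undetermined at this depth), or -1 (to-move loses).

ply 1, H at ##../..##/..## | H02=-1→####/..##/..##; H10=+1→##../####/..##*; H20=+1→##../..##/####
ply 2: ##../####/..## is terminal -1 (V); from ##../..##/..## depth 10

value(##../..##/..##, H) = +1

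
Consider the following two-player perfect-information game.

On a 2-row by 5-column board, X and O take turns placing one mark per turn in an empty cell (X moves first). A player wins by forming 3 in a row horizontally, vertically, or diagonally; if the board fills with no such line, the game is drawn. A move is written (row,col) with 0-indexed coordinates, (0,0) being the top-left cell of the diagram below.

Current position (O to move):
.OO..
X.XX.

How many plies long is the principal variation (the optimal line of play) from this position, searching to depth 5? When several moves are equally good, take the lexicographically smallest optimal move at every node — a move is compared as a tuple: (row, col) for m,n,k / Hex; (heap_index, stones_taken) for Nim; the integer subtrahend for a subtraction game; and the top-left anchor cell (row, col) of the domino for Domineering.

PV length from [.OO../X.XX.]: 1 ply

ply 1, O at .OO../X.XX. | (0,0)=+1→OOO../X.XX.*; (0,3)=+1→.OOO./X.XX.; (0,4)=-1→.OO.O/X.XX.; (1,1)=-1→.OO../XOXX.; (1,4)=-1→.OO../X.XXO
ply 2: OOO../X.XX. is terminal -1 (X); from .OO../X.XX. depth 5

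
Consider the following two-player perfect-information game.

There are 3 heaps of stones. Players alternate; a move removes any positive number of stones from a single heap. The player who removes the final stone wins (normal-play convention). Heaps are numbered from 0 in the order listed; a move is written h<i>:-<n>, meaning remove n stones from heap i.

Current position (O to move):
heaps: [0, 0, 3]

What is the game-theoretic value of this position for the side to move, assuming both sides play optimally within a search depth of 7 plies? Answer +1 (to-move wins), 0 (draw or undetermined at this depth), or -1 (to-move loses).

ply 1, O at (0,0,3) | h2:-1=-1→(0,0,2); h2:-2=-1→(0,0,1); h2:-3=+1→(0,0,0)*
ply 2: (0,0,0) is terminal -1 (X); from (0,0,3) depth 7

value((0,0,3), O) = +1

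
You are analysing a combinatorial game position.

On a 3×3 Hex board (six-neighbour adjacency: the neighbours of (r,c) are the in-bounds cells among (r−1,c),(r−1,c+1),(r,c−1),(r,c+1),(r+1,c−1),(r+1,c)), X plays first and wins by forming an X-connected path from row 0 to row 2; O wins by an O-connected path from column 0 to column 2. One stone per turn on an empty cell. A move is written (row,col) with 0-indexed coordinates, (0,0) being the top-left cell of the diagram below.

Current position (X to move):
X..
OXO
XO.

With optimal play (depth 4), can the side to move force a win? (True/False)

X winning at [X../OXO/XO.]: True

ply 1, X at X../OXO/XO. | (0,1)=+1→XX./OXO/XO.*; (0,2)=+1→X.X/OXO/XO.; (2,2)=+1→X../OXO/XOX
ply 2: XX./OXO/XO. is terminal -1 (O); from X../OXO/XO. depth 4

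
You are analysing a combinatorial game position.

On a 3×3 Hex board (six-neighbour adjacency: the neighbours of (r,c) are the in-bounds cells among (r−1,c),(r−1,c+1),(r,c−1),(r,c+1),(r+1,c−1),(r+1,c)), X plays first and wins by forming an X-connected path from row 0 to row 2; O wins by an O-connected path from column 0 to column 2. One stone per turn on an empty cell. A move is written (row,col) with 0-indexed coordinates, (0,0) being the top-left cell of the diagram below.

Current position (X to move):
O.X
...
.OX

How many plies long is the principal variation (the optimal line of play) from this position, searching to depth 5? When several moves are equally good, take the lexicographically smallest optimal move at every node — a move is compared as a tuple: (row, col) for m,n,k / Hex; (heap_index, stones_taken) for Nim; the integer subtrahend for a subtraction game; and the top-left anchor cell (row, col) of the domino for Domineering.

p1 X@[O.X/.../.OX]: (0,1)[OXX/.../.OX]+1* (1,0)[O.X/X../.OX]+1 (1,1)[O.X/.X./.OX]+1 (1,2)[O.X/..X/.OX]+1 (2,0)[O.X/.../XOX]+1
p2 O@[OXX/.../.OX]: (1,0)[OXX/O../.OX]-1* (1,1)[OXX/.O./.OX]-1 (1,2)[OXX/..O/.OX]-1 (2,0)[OXX/.../OOX]-1
p3 X@[OXX/O../.OX]: (1,1)[OXX/OX./.OX]+1* (1,2)[OXX/O.X/.OX]+1 (2,0)[OXX/O../XOX]+1
p4 O@[OXX/OX./.OX]: (1,2)[OXX/OXO/.OX]-1* (2,0)[OXX/OX./OOX]-1
p5 X@[OXX/OXO/.OX]: (2,0)[OXX/OXO/XOX]+1*
p6 O@[OXX/OXO/XOX] terminal -1; root [O.X/.../.OX] d5

PV length from [O.X/.../.OX]: 5 plies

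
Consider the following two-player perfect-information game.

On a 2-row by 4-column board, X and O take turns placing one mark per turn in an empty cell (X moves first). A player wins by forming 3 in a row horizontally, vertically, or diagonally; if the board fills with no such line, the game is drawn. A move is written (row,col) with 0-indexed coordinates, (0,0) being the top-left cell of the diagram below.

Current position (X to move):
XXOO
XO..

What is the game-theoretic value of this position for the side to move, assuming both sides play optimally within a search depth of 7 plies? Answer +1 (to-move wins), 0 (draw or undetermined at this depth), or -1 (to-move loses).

value(XXOO/XO.., X) = 0

[XXOO/XO..] X move#1: (1,2):+0/XXOO/XOX.*, (1,3):+0/XXOO/XO.X
[XXOO/XOX.] O move#2: (1,3):+0/XXOO/XOXO*
[XXOO/XOXO] end (terminal +0, X#3); searched XXOO/XO.. to 7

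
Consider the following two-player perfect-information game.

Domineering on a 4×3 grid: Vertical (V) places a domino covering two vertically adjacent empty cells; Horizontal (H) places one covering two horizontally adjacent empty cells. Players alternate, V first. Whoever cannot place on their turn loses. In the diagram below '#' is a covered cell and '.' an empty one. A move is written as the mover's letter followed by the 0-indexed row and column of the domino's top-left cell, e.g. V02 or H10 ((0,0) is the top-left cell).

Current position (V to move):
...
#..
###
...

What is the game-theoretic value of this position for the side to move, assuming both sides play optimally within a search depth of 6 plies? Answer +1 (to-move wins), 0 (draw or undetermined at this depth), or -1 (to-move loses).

value(.../#../###/..., V) = +1

p1 V@[.../#../###/...]: V01[.#./##./###/...]+1* V02[..#/#.#/###/...]-1
p2 H@[.#./##./###/...]: H30[.#./##./###/##.]-1* H31[.#./##./###/.##]-1
p3 V@[.#./##./###/##.]: V02[.##/###/###/##.]+1*
p4 H@[.##/###/###/##.] terminal -1; root [.../#../###/...] d6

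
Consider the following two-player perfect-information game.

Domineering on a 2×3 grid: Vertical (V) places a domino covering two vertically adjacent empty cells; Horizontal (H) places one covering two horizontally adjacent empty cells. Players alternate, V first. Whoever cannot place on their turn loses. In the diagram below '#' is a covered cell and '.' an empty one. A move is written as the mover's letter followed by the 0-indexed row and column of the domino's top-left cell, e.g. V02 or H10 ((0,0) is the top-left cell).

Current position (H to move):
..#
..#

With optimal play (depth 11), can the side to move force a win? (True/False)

p1 H@[..#/..#]: H00[###/..#]+1* H10[..#/###]+1
p2 V@[###/..#] terminal -1; root [..#/..#] d11

H winning at [..#/..#]: True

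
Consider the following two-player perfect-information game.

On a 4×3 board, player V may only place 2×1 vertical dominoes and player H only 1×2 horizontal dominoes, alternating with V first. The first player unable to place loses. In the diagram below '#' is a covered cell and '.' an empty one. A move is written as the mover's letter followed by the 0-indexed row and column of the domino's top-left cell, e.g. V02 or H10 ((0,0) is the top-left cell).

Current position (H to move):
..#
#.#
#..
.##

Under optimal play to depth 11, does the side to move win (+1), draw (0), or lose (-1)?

value(..#/#.#/#../.##, H) = -1

p1 H@[..#/#.#/#../.##]: H00[###/#.#/#../.##]-1* H21[..#/#.#/###/.##]-1
p2 V@[###/#.#/#../.##]: V11[###/###/##./.##]+1*
p3 H@[###/###/##./.##] terminal -1; root [..#/#.#/#../.##] d11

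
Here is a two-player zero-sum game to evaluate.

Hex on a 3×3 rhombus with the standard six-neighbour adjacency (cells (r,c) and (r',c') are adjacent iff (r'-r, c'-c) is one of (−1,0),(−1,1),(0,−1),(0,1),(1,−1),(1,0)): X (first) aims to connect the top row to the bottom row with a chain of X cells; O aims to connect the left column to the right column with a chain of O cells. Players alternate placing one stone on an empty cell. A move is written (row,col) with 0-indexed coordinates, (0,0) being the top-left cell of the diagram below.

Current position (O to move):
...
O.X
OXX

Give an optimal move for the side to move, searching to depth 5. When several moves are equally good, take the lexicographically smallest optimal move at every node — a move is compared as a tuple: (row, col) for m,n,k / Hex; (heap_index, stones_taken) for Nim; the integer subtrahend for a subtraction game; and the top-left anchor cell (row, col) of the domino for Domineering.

O's best at [.../O.X/OXX]: (0,2)

[.../O.X/OXX] O move#1: (0,0):-1/O../O.X/OXX, (0,1):-1/.O./O.X/OXX, (0,2):+1/..O/O.X/OXX*, (1,1):-1/.../OOX/OXX
[..O/O.X/OXX] X move#2: (0,0):-1/X.O/O.X/OXX*, (0,1):-1/.XO/O.X/OXX, (1,1):-1/..O/OXX/OXX
[X.O/O.X/OXX] O move#3: (0,1):+1/XOO/O.X/OXX*, (1,1):+1/X.O/OOX/OXX
[XOO/O.X/OXX] end (terminal -1, X#4); searched .../O.X/OXX to 5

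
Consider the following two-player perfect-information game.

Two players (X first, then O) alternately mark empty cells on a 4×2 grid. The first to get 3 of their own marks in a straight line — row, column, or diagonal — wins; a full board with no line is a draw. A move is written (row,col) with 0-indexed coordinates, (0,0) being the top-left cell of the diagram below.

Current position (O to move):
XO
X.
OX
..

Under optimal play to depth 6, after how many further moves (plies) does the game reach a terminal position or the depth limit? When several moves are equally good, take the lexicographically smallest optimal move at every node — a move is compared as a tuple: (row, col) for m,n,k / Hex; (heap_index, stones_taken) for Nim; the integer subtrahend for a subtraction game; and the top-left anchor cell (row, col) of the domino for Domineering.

PV length from [XO/X./OX/..]: 3 plies

[XO/X./OX/..] O move#1: (1,1):+0/XO/XO/OX/..*, (3,0):+0/XO/X./OX/O., (3,1):+0/XO/X./OX/.O
[XO/XO/OX/..] X move#2: (3,0):+0/XO/XO/OX/X.*, (3,1):+0/XO/XO/OX/.X
[XO/XO/OX/X.] O move#3: (3,1):+0/XO/XO/OX/XO*
[XO/XO/OX/XO] end (terminal +0, X#4); searched XO/X./OX/.. to 6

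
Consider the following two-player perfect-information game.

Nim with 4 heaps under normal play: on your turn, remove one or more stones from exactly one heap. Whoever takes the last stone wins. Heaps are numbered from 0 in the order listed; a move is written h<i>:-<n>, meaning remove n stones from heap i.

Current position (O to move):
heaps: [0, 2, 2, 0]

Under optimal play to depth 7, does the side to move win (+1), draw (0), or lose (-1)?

value((0,2,2,0), O) = -1

p1 O@[(0,2,2,0)]: h1:-1[(0,1,2,0)]-1* h1:-2[(0,0,2,0)]-1 h2:-1[(0,2,1,0)]-1 h2:-2[(0,2,0,0)]-1
p2 X@[(0,1,2,0)]: h1:-1[(0,0,2,0)]-1 h2:-1[(0,1,1,0)]+1* h2:-2[(0,1,0,0)]-1
p3 O@[(0,1,1,0)]: h1:-1[(0,0,1,0)]-1* h2:-1[(0,1,0,0)]-1
p4 X@[(0,0,1,0)]: h2:-1[(0,0,0,0)]+1*
p5 O@[(0,0,0,0)] terminal -1; root [(0,2,2,0)] d7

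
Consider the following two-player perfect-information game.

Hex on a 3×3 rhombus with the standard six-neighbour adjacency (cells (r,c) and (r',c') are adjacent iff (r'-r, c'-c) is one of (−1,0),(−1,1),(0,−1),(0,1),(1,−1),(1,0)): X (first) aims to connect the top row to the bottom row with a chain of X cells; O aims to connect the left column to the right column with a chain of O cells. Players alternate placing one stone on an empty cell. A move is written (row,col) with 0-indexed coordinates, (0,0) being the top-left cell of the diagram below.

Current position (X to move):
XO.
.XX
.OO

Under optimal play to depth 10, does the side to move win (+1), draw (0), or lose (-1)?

ply 1, X at XO./.XX/.OO | (0,2)=-1→XOX/.XX/.OO; (1,0)=-1→XO./XXX/.OO; (2,0)=+1→XO./.XX/XOO*
ply 2, O at XO./.XX/XOO | (0,2)=-1→XOO/.XX/XOO*; (1,0)=-1→XO./OXX/XOO
ply 3, X at XOO/.XX/XOO | (1,0)=+1→XOO/XXX/XOO*
ply 4: XOO/XXX/XOO is terminal -1 (O); from XO./.XX/.OO depth 10

value(XO./.XX/.OO, X) = +1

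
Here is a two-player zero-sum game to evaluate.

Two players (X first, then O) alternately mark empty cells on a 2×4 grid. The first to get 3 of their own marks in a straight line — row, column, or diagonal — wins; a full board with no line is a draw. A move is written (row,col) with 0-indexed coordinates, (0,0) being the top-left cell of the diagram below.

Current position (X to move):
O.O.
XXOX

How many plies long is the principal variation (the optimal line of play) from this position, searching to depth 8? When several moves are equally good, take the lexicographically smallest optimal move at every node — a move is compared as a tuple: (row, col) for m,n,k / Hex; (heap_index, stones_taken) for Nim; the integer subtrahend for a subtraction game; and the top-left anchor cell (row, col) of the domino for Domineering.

ply 1, X at O.O./XXOX | (0,1)=+0→OXO./XXOX*; (0,3)=-1→O.OX/XXOX
ply 2, O at OXO./XXOX | (0,3)=+0→OXOO/XXOX*
ply 3: OXOO/XXOX is terminal +0 (X); from O.O./XXOX depth 8

PV length from [O.O./XXOX]: 2 plies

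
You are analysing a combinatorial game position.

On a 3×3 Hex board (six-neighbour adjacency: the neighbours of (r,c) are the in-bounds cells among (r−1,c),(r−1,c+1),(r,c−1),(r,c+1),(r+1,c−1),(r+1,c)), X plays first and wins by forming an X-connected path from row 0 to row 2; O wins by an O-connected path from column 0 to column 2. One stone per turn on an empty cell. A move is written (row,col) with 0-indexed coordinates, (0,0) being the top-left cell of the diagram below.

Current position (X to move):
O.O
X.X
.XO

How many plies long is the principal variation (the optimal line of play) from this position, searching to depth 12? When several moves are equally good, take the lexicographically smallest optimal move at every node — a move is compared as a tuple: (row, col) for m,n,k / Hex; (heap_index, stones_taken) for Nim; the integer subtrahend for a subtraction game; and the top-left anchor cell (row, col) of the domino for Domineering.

PV length from [O.O/X.X/.XO]: 3 plies

ply 1, X at O.O/X.X/.XO | (0,1)=+1→OXO/X.X/.XO*; (1,1)=-1→O.O/XXX/.XO; (2,0)=-1→O.O/X.X/XXO
ply 2, O at OXO/X.X/.XO | (1,1)=-1→OXO/XOX/.XO*; (2,0)=-1→OXO/X.X/OXO
ply 3, X at OXO/XOX/.XO | (2,0)=+1→OXO/XOX/XXO*
ply 4: OXO/XOX/XXO is terminal -1 (O); from O.O/X.X/.XO depth 12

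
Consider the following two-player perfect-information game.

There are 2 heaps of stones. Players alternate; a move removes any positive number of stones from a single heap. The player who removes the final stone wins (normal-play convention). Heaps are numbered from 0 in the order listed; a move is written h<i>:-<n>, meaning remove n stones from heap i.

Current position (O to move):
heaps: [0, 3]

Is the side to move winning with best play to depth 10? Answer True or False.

ply 1, O at (0,3) | h1:-1=-1→(0,2); h1:-2=-1→(0,1); h1:-3=+1→(0,0)*
ply 2: (0,0) is terminal -1 (X); from (0,3) depth 10

O winning at [(0,3)]: True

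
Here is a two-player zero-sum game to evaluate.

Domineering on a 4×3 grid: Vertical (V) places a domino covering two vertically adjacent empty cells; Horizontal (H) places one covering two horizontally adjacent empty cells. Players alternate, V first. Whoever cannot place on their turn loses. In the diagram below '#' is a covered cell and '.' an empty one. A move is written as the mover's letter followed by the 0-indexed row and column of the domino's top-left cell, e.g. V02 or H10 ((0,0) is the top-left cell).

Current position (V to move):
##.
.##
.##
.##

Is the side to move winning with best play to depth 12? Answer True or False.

[##./.##/.##/.##] V move#1: V10:+1/##./###/###/.##*, V20:+1/##./.##/###/###
[##./###/###/.##] end (terminal -1, H#2); searched ##./.##/.##/.## to 12

V winning at [##./.##/.##/.##]: True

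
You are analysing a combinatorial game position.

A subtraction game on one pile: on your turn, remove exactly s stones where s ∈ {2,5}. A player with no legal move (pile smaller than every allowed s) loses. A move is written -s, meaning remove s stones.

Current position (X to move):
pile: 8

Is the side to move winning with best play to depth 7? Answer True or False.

[8] X move#1: -2:-1/6*, -5:-1/3
[6] O move#2: -2:+1/4*, -5:+1/1
[4] X move#3: -2:-1/2*
[2] O move#4: -2:+1/0*
[0] end (terminal -1, X#5); searched 8 to 7

X winning at [8]: False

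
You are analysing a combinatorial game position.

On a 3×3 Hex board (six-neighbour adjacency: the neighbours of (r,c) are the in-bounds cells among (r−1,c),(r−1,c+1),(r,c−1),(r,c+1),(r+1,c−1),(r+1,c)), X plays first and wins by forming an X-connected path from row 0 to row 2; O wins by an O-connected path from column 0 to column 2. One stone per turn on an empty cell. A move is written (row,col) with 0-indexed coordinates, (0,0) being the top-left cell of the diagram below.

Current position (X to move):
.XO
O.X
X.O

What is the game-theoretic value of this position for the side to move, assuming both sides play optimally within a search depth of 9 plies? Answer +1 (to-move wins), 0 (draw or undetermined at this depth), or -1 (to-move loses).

value(.XO/O.X/X.O, X) = +1

[.XO/O.X/X.O] X move#1: (0,0):-1/XXO/O.X/X.O, (1,1):+1/.XO/OXX/X.O*, (2,1):-1/.XO/O.X/XXO
[.XO/OXX/X.O] end (terminal -1, O#2); searched .XO/O.X/X.O to 9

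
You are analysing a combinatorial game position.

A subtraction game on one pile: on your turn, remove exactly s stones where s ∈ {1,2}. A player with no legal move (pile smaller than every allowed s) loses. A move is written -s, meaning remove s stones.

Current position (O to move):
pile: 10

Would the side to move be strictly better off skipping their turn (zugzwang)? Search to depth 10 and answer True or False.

ply 1, O at 10 | -1=+1→9*; -2=-1→8
ply 2, X at 9 | -1=-1→8*; -2=-1→7
ply 3, O at 8 | -1=-1→7; -2=+1→6*
ply 4, X at 6 | -1=-1→5*; -2=-1→4
ply 5, O at 5 | -1=-1→4; -2=+1→3*
ply 6, X at 3 | -1=-1→2*; -2=-1→1
ply 7, O at 2 | -1=-1→1; -2=+1→0*
ply 8: 0 is terminal -1 (X); from 10 depth 10
suppose O passes — search the same position with X to move:
pass> ply 1, X at 10 | -1=+1→9*; -2=-1→8
pass> ply 2, O at 9 | -1=-1→8*; -2=-1→7
pass> ply 3, X at 8 | -1=-1→7; -2=+1→6*
pass> ply 4, O at 6 | -1=-1→5*; -2=-1→4
pass> ply 5, X at 5 | -1=-1→4; -2=+1→3*
pass> ply 6, O at 3 | -1=-1→2*; -2=-1→1
pass> ply 7, X at 2 | -1=-1→1; -2=+1→0*
pass> ply 8: 0 is terminal -1 (O); from 10 depth 10
for O: play +1, pass -1

zugzwang(10, O) = False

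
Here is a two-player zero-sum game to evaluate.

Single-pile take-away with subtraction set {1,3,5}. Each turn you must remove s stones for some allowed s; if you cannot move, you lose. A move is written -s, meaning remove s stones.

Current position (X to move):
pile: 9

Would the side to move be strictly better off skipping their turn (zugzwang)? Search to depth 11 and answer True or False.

zugzwang(9, X) = False

[9] X move#1: -1:+1/8*, -3:+1/6, -5:+1/4
[8] O move#2: -1:-1/7*, -3:-1/5, -5:-1/3
[7] X move#3: -1:+1/6*, -3:+1/4, -5:+1/2
[6] O move#4: -1:-1/5*, -3:-1/3, -5:-1/1
[5] X move#5: -1:+1/4*, -3:+1/2, -5:+1/0
[4] O move#6: -1:-1/3*, -3:-1/1
[3] X move#7: -1:+1/2*, -3:+1/0
[2] O move#8: -1:-1/1*
[1] X move#9: -1:+1/0*
[0] end (terminal -1, O#10); searched 9 to 11
if X skipped the turn, O would face:
~ [9] O move#1: -1:+1/8*, -3:+1/6, -5:+1/4
~ [8] X move#2: -1:-1/7*, -3:-1/5, -5:-1/3
~ [7] O move#3: -1:+1/6*, -3:+1/4, -5:+1/2
~ [6] X move#4: -1:-1/5*, -3:-1/3, -5:-1/1
~ [5] O move#5: -1:+1/4*, -3:+1/2, -5:+1/0
~ [4] X move#6: -1:-1/3*, -3:-1/1
~ [3] O move#7: -1:+1/2*, -3:+1/0
~ [2] X move#8: -1:-1/1*
~ [1] O move#9: -1:+1/0*
~ [0] end (terminal -1, X#10); searched 9 to 11
compare (X): move=+1 vs pass=-1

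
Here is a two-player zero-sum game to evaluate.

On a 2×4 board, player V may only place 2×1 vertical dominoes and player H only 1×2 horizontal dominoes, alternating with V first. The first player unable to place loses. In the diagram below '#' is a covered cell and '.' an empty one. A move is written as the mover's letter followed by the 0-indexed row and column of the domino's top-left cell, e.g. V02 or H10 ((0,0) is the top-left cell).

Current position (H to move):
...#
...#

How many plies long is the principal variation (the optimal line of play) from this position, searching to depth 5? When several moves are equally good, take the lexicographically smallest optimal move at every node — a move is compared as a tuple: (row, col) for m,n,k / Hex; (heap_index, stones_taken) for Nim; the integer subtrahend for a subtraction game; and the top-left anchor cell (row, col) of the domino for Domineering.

[...#/...#] H move#1: H00:+1/##.#/...#*, H01:+1/.###/...#, H10:+1/...#/##.#, H11:+1/...#/.###
[##.#/...#] V move#2: V02:-1/####/..##*
[####/..##] H move#3: H10:+1/####/####*
[####/####] end (terminal -1, V#4); searched ...#/...# to 5

PV length from [...#/...#]: 3 plies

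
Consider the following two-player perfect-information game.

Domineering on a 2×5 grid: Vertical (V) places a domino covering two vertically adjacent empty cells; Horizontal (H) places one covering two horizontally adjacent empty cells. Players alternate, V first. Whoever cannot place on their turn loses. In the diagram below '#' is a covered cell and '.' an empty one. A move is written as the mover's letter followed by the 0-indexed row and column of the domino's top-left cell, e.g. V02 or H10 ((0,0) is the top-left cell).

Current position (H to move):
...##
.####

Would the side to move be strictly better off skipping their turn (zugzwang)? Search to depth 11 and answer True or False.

zugzwang(...##/.####, H) = False

[...##/.####] H move#1: H00:+1/##.##/.####*, H01:-1/.####/.####
[##.##/.####] end (terminal -1, V#2); searched ...##/.#### to 11
pass branch (V moves first from the same position):
  | [...##/.####] V move#1: V00:-1/#..##/#####*
  | [#..##/#####] H move#2: H01:+1/#####/#####*
  | [#####/#####] end (terminal -1, V#3); searched ...##/.#### to 11
H moving scores +1; H passing scores +1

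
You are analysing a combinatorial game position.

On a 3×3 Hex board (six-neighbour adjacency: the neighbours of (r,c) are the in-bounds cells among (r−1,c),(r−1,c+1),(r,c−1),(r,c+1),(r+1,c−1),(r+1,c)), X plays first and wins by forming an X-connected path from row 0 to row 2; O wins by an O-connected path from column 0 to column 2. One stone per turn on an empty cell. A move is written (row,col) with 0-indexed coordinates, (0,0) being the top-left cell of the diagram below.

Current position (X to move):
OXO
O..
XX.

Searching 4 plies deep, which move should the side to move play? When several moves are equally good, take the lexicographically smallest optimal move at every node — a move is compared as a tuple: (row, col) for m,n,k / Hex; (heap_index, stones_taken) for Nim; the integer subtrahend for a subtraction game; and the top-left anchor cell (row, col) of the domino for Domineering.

[OXO/O../XX.] X move#1: (1,1):+1/OXO/OX./XX.*, (1,2):-1/OXO/O.X/XX., (2,2):-1/OXO/O../XXX
[OXO/OX./XX.] end (terminal -1, O#2); searched OXO/O../XX. to 4

X's best at [OXO/O../XX.]: (1,1)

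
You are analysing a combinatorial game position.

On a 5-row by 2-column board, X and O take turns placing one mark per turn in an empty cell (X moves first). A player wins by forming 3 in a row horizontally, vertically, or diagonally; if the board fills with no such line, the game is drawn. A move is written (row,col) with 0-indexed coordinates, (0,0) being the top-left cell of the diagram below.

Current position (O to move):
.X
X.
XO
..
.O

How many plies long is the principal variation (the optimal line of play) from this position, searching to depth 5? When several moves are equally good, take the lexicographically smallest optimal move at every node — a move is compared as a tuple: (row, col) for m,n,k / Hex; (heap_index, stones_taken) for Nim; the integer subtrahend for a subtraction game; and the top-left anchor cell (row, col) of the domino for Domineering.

[.X/X./XO/../.O] O move#1: (0,0):-1/OX/X./XO/../.O, (1,1):-1/.X/XO/XO/../.O, (3,0):-1/.X/X./XO/O./.O, (3,1):+1/.X/X./XO/.O/.O*, (4,0):-1/.X/X./XO/../OO
[.X/X./XO/.O/.O] end (terminal -1, X#2); searched .X/X./XO/../.O to 5

PV length from [.X/X./XO/../.O]: 1 ply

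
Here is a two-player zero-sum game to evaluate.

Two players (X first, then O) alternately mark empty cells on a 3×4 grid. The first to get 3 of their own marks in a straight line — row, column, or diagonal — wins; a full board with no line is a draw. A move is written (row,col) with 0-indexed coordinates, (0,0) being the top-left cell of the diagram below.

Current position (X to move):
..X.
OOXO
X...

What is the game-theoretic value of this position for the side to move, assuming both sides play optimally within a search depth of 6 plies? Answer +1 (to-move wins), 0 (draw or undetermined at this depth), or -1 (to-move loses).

value(..X./OOXO/X..., X) = +1

p1 X@[..X./OOXO/X...]: (0,0)[X.X./OOXO/X...]+1* (0,1)[.XX./OOXO/X...]+1 (0,3)[..XX/OOXO/X...]+1 (2,1)[..X./OOXO/XX..]+1 (2,2)[..X./OOXO/X.X.]+1 (2,3)[..X./OOXO/X..X]+1
p2 O@[X.X./OOXO/X...]: (0,1)[XOX./OOXO/X...]-1* (0,3)[X.XO/OOXO/X...]-1 (2,1)[X.X./OOXO/XO..]-1 (2,2)[X.X./OOXO/X.O.]-1 (2,3)[X.X./OOXO/X..O]-1
p3 X@[XOX./OOXO/X...]: (0,3)[XOXX/OOXO/X...]-1 (2,1)[XOX./OOXO/XX..]+1* (2,2)[XOX./OOXO/X.X.]+1 (2,3)[XOX./OOXO/X..X]-1
p4 O@[XOX./OOXO/XX..]: (0,3)[XOXO/OOXO/XX..]-1* (2,2)[XOX./OOXO/XXO.]-1 (2,3)[XOX./OOXO/XX.O]-1
p5 X@[XOXO/OOXO/XX..]: (2,2)[XOXO/OOXO/XXX.]+1* (2,3)[XOXO/OOXO/XX.X]+0
p6 O@[XOXO/OOXO/XXX.] terminal -1; root [..X./OOXO/X...] d6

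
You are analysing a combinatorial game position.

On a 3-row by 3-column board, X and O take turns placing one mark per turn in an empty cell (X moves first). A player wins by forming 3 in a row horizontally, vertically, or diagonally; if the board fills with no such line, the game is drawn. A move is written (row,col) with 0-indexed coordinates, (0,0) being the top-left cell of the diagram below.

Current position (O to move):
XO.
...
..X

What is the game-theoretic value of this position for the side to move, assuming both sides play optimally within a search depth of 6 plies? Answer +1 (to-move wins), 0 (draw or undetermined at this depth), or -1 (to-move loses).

ply 1, O at XO./.../..X | (0,2)=-1→XOO/.../..X; (1,0)=-1→XO./O../..X; (1,1)=+0→XO./.O./..X*; (1,2)=-1→XO./..O/..X; (2,0)=-1→XO./.../O.X; (2,1)=-1→XO./.../.OX
ply 2, X at XO./.O./..X | (0,2)=-1→XOX/.O./..X; (1,0)=-1→XO./XO./..X; (1,2)=-1→XO./.OX/..X; (2,0)=-1→XO./.O./X.X; (2,1)=+0→XO./.O./.XX*
ply 3, O at XO./.O./.XX | (0,2)=-1→XOO/.O./.XX; (1,0)=-1→XO./OO./.XX; (1,2)=-1→XO./.OO/.XX; (2,0)=+0→XO./.O./OXX*
ply 4, X at XO./.O./OXX | (0,2)=+0→XOX/.O./OXX*; (1,0)=-1→XO./XO./OXX; (1,2)=-1→XO./.OX/OXX
ply 5, O at XOX/.O./OXX | (1,0)=-1→XOX/OO./OXX; (1,2)=+0→XOX/.OO/OXX*
ply 6, X at XOX/.OO/OXX | (1,0)=+0→XOX/XOO/OXX*
ply 7: XOX/XOO/OXX is terminal +0 (O); from XO./.../..X depth 6

value(XO./.../..X, O) = 0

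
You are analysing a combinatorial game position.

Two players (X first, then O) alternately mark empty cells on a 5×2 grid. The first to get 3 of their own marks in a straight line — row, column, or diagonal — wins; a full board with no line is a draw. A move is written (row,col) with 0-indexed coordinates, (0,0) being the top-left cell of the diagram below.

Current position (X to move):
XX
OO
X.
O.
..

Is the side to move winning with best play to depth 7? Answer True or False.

p1 X@[XX/OO/X./O./..]: (2,1)[XX/OO/XX/O./..]+0* (3,1)[XX/OO/X./OX/..]+0 (4,0)[XX/OO/X./O./X.]+0 (4,1)[XX/OO/X./O./.X]+0
p2 O@[XX/OO/XX/O./..]: (3,1)[XX/OO/XX/OO/..]+0* (4,0)[XX/OO/XX/O./O.]+0 (4,1)[XX/OO/XX/O./.O]+0
p3 X@[XX/OO/XX/OO/..]: (4,0)[XX/OO/XX/OO/X.]+0* (4,1)[XX/OO/XX/OO/.X]+0
p4 O@[XX/OO/XX/OO/X.]: (4,1)[XX/OO/XX/OO/XO]+0*
p5 X@[XX/OO/XX/OO/XO] terminal +0; root [XX/OO/X./O./..] d7

X winning at [XX/OO/X./O./..]: False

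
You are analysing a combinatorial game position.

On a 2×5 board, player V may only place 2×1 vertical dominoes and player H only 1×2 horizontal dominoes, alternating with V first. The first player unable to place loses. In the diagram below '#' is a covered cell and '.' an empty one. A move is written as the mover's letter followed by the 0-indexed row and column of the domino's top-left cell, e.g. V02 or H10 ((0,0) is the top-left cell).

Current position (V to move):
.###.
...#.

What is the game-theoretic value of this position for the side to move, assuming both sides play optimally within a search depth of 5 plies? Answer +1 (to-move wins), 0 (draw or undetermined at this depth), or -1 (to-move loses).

value(.###./...#., V) = +1

p1 V@[.###./...#.]: V00[####./#..#.]+1* V04[.####/...##]-1
p2 H@[####./#..#.]: H11[####./####.]-1*
p3 V@[####./####.]: V04[#####/#####]+1*
p4 H@[#####/#####] terminal -1; root [.###./...#.] d5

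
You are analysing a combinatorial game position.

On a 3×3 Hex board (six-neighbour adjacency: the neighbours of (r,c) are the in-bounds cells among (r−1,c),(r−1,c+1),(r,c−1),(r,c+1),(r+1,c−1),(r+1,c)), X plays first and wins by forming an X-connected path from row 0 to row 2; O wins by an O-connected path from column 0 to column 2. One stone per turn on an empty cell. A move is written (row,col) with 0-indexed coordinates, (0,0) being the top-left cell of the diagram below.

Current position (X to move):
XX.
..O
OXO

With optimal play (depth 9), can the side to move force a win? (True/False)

p1 X@[XX./..O/OXO]: (0,2)[XXX/..O/OXO]-1 (1,0)[XX./X.O/OXO]-1 (1,1)[XX./.XO/OXO]+1*
p2 O@[XX./.XO/OXO] terminal -1; root [XX./..O/OXO] d9

X winning at [XX./..O/OXO]: True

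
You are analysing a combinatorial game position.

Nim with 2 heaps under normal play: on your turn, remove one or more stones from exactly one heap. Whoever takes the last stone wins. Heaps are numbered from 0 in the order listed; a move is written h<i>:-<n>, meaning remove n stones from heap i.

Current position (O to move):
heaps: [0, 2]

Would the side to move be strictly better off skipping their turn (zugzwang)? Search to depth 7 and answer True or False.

zugzwang((0,2), O) = False

[(0,2)] O move#1: h1:-1:-1/(0,1), h1:-2:+1/(0,0)*
[(0,0)] end (terminal -1, X#2); searched (0,2) to 7
pass branch (X moves first from the same position):
  | [(0,2)] X move#1: h1:-1:-1/(0,1), h1:-2:+1/(0,0)*
  | [(0,0)] end (terminal -1, O#2); searched (0,2) to 7
O moving scores +1; O passing scores -1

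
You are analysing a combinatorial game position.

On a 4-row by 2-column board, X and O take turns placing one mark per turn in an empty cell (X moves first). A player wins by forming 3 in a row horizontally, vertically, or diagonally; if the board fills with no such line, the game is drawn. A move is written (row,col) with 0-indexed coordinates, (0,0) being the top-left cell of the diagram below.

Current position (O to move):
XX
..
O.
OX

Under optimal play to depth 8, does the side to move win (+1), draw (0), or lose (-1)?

ply 1, O at XX/../O./OX | (1,0)=+1→XX/O./O./OX*; (1,1)=+0→XX/.O/O./OX; (2,1)=+0→XX/../OO/OX
ply 2: XX/O./O./OX is terminal -1 (X); from XX/../O./OX depth 8

value(XX/../O./OX, O) = +1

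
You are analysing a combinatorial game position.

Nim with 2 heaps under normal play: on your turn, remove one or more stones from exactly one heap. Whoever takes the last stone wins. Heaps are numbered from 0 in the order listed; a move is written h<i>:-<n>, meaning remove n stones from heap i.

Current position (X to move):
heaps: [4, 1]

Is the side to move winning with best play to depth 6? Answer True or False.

ply 1, X at (4,1) | h0:-1=-1→(3,1); h0:-2=-1→(2,1); h0:-3=+1→(1,1)*; h0:-4=-1→(0,1); h1:-1=-1→(4,0)
ply 2, O at (1,1) | h0:-1=-1→(0,1)*; h1:-1=-1→(1,0)
ply 3, X at (0,1) | h1:-1=+1→(0,0)*
ply 4: (0,0) is terminal -1 (O); from (4,1) depth 6

X winning at [(4,1)]: True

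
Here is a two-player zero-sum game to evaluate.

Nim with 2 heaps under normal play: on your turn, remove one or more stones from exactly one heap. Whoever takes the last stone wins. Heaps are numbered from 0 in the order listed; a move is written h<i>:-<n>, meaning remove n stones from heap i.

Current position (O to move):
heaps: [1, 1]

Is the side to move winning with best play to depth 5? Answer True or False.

ply 1, O at (1,1) | h0:-1=-1→(0,1)*; h1:-1=-1→(1,0)
ply 2, X at (0,1) | h1:-1=+1→(0,0)*
ply 3: (0,0) is terminal -1 (O); from (1,1) depth 5

O winning at [(1,1)]: False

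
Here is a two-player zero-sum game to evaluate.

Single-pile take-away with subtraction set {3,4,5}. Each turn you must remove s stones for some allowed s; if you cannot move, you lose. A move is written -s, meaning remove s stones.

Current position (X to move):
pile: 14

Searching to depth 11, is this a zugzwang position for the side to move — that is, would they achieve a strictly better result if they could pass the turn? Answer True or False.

zugzwang(14, X) = False

ply 1, X at 14 | -3=-1→11; -4=+1→10*; -5=+1→9
ply 2, O at 10 | -3=-1→7*; -4=-1→6; -5=-1→5
ply 3, X at 7 | -3=-1→4; -4=-1→3; -5=+1→2*
ply 4: 2 is terminal -1 (O); from 14 depth 11
if X skipped the turn, O would face:
~ ply 1, O at 14 | -3=-1→11; -4=+1→10*; -5=+1→9
~ ply 2, X at 10 | -3=-1→7*; -4=-1→6; -5=-1→5
~ ply 3, O at 7 | -3=-1→4; -4=-1→3; -5=+1→2*
~ ply 4: 2 is terminal -1 (X); from 14 depth 11
compare (X): move=+1 vs pass=-1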